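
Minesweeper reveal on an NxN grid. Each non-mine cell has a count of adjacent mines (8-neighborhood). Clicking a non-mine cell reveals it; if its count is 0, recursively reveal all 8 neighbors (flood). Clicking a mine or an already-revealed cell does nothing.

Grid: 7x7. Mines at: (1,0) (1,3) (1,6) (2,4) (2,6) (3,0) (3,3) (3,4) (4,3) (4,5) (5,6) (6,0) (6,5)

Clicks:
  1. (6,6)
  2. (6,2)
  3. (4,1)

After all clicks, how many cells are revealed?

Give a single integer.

Answer: 10

Derivation:
Click 1 (6,6) count=2: revealed 1 new [(6,6)] -> total=1
Click 2 (6,2) count=0: revealed 8 new [(5,1) (5,2) (5,3) (5,4) (6,1) (6,2) (6,3) (6,4)] -> total=9
Click 3 (4,1) count=1: revealed 1 new [(4,1)] -> total=10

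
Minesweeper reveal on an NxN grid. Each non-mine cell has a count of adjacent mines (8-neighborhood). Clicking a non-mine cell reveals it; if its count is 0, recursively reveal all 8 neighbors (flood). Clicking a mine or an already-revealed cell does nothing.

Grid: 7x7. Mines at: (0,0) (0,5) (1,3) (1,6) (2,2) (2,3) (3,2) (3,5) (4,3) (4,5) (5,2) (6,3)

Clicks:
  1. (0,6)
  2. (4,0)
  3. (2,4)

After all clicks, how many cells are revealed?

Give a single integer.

Answer: 14

Derivation:
Click 1 (0,6) count=2: revealed 1 new [(0,6)] -> total=1
Click 2 (4,0) count=0: revealed 12 new [(1,0) (1,1) (2,0) (2,1) (3,0) (3,1) (4,0) (4,1) (5,0) (5,1) (6,0) (6,1)] -> total=13
Click 3 (2,4) count=3: revealed 1 new [(2,4)] -> total=14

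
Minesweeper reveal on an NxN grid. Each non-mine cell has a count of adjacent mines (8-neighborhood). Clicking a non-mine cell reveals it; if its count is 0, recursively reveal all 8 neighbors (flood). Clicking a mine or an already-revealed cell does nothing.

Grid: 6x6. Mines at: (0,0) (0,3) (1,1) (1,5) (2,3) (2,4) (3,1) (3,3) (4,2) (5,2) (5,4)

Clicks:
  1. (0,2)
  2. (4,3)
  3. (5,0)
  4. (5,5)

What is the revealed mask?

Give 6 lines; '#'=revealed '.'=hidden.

Click 1 (0,2) count=2: revealed 1 new [(0,2)] -> total=1
Click 2 (4,3) count=4: revealed 1 new [(4,3)] -> total=2
Click 3 (5,0) count=0: revealed 4 new [(4,0) (4,1) (5,0) (5,1)] -> total=6
Click 4 (5,5) count=1: revealed 1 new [(5,5)] -> total=7

Answer: ..#...
......
......
......
##.#..
##...#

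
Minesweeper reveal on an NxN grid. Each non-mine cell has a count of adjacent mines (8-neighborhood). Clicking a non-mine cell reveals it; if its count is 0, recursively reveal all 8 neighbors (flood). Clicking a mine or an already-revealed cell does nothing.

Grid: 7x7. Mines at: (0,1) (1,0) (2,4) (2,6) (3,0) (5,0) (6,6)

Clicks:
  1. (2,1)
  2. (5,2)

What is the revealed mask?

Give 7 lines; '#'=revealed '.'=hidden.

Click 1 (2,1) count=2: revealed 1 new [(2,1)] -> total=1
Click 2 (5,2) count=0: revealed 28 new [(1,1) (1,2) (1,3) (2,2) (2,3) (3,1) (3,2) (3,3) (3,4) (3,5) (3,6) (4,1) (4,2) (4,3) (4,4) (4,5) (4,6) (5,1) (5,2) (5,3) (5,4) (5,5) (5,6) (6,1) (6,2) (6,3) (6,4) (6,5)] -> total=29

Answer: .......
.###...
.###...
.######
.######
.######
.#####.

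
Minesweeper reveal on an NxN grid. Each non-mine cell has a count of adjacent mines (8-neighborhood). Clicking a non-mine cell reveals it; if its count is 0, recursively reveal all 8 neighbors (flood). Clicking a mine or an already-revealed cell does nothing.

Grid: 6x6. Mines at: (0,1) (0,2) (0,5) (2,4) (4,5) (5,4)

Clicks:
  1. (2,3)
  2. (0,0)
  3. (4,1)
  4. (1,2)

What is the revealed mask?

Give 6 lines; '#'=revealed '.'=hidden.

Click 1 (2,3) count=1: revealed 1 new [(2,3)] -> total=1
Click 2 (0,0) count=1: revealed 1 new [(0,0)] -> total=2
Click 3 (4,1) count=0: revealed 19 new [(1,0) (1,1) (1,2) (1,3) (2,0) (2,1) (2,2) (3,0) (3,1) (3,2) (3,3) (4,0) (4,1) (4,2) (4,3) (5,0) (5,1) (5,2) (5,3)] -> total=21
Click 4 (1,2) count=2: revealed 0 new [(none)] -> total=21

Answer: #.....
####..
####..
####..
####..
####..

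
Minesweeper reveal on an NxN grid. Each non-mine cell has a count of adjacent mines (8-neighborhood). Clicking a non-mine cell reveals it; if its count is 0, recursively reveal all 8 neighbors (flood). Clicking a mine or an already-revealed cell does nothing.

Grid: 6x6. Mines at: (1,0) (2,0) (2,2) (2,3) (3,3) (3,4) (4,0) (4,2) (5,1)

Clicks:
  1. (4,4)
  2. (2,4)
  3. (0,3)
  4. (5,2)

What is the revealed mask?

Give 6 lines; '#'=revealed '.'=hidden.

Click 1 (4,4) count=2: revealed 1 new [(4,4)] -> total=1
Click 2 (2,4) count=3: revealed 1 new [(2,4)] -> total=2
Click 3 (0,3) count=0: revealed 11 new [(0,1) (0,2) (0,3) (0,4) (0,5) (1,1) (1,2) (1,3) (1,4) (1,5) (2,5)] -> total=13
Click 4 (5,2) count=2: revealed 1 new [(5,2)] -> total=14

Answer: .#####
.#####
....##
......
....#.
..#...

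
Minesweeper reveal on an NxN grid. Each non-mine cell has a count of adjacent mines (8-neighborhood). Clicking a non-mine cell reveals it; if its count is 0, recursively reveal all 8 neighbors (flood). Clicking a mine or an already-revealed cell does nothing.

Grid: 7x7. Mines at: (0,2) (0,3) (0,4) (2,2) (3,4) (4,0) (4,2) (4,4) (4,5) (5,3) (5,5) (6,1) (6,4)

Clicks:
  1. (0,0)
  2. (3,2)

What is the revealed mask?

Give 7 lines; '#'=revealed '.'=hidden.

Answer: ##.....
##.....
##.....
###....
.......
.......
.......

Derivation:
Click 1 (0,0) count=0: revealed 8 new [(0,0) (0,1) (1,0) (1,1) (2,0) (2,1) (3,0) (3,1)] -> total=8
Click 2 (3,2) count=2: revealed 1 new [(3,2)] -> total=9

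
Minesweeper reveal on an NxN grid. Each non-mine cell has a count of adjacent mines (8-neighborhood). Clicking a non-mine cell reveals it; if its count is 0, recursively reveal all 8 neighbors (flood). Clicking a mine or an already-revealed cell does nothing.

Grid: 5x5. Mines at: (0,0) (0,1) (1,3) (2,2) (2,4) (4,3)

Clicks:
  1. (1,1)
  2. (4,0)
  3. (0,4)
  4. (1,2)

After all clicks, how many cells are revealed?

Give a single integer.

Click 1 (1,1) count=3: revealed 1 new [(1,1)] -> total=1
Click 2 (4,0) count=0: revealed 9 new [(1,0) (2,0) (2,1) (3,0) (3,1) (3,2) (4,0) (4,1) (4,2)] -> total=10
Click 3 (0,4) count=1: revealed 1 new [(0,4)] -> total=11
Click 4 (1,2) count=3: revealed 1 new [(1,2)] -> total=12

Answer: 12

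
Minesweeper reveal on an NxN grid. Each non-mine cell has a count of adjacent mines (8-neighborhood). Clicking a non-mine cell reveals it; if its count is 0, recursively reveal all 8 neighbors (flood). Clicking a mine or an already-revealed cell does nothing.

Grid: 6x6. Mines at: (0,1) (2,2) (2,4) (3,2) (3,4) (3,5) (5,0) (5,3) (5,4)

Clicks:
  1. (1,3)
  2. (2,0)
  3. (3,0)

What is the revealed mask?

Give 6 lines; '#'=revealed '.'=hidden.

Answer: ......
##.#..
##....
##....
##....
......

Derivation:
Click 1 (1,3) count=2: revealed 1 new [(1,3)] -> total=1
Click 2 (2,0) count=0: revealed 8 new [(1,0) (1,1) (2,0) (2,1) (3,0) (3,1) (4,0) (4,1)] -> total=9
Click 3 (3,0) count=0: revealed 0 new [(none)] -> total=9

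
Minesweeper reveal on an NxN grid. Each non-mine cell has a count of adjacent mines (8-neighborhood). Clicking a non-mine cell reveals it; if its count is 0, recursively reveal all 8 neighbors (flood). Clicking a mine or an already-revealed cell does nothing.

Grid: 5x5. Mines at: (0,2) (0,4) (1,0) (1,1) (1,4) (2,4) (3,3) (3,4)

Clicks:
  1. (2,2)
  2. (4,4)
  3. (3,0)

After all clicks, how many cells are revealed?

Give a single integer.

Click 1 (2,2) count=2: revealed 1 new [(2,2)] -> total=1
Click 2 (4,4) count=2: revealed 1 new [(4,4)] -> total=2
Click 3 (3,0) count=0: revealed 8 new [(2,0) (2,1) (3,0) (3,1) (3,2) (4,0) (4,1) (4,2)] -> total=10

Answer: 10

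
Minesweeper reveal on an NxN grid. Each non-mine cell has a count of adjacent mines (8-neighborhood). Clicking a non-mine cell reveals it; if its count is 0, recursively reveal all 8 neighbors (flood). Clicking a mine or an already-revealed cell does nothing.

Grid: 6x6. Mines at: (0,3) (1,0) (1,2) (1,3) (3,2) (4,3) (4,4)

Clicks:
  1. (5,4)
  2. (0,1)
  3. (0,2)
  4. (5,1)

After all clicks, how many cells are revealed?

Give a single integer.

Click 1 (5,4) count=2: revealed 1 new [(5,4)] -> total=1
Click 2 (0,1) count=2: revealed 1 new [(0,1)] -> total=2
Click 3 (0,2) count=3: revealed 1 new [(0,2)] -> total=3
Click 4 (5,1) count=0: revealed 10 new [(2,0) (2,1) (3,0) (3,1) (4,0) (4,1) (4,2) (5,0) (5,1) (5,2)] -> total=13

Answer: 13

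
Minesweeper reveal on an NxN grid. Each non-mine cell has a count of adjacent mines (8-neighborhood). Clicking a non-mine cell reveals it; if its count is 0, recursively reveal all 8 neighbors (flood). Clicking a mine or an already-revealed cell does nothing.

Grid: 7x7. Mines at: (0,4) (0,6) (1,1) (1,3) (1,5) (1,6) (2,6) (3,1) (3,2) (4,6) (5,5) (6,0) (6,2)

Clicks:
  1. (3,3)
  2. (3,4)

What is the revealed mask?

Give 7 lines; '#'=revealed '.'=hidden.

Answer: .......
.......
...###.
...###.
...###.
.......
.......

Derivation:
Click 1 (3,3) count=1: revealed 1 new [(3,3)] -> total=1
Click 2 (3,4) count=0: revealed 8 new [(2,3) (2,4) (2,5) (3,4) (3,5) (4,3) (4,4) (4,5)] -> total=9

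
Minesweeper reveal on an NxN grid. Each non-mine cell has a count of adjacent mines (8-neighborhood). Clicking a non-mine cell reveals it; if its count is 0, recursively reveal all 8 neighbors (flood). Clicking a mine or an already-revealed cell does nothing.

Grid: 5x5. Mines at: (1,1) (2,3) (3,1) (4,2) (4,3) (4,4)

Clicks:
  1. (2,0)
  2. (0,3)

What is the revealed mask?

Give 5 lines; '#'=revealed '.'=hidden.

Answer: ..###
..###
#....
.....
.....

Derivation:
Click 1 (2,0) count=2: revealed 1 new [(2,0)] -> total=1
Click 2 (0,3) count=0: revealed 6 new [(0,2) (0,3) (0,4) (1,2) (1,3) (1,4)] -> total=7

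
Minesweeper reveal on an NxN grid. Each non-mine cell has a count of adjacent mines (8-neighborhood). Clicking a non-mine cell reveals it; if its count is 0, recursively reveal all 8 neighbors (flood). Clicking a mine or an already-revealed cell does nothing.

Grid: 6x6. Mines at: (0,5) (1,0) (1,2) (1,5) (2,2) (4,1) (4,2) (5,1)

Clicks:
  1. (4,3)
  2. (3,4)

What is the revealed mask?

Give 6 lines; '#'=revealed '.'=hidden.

Answer: ......
......
...###
...###
...###
...###

Derivation:
Click 1 (4,3) count=1: revealed 1 new [(4,3)] -> total=1
Click 2 (3,4) count=0: revealed 11 new [(2,3) (2,4) (2,5) (3,3) (3,4) (3,5) (4,4) (4,5) (5,3) (5,4) (5,5)] -> total=12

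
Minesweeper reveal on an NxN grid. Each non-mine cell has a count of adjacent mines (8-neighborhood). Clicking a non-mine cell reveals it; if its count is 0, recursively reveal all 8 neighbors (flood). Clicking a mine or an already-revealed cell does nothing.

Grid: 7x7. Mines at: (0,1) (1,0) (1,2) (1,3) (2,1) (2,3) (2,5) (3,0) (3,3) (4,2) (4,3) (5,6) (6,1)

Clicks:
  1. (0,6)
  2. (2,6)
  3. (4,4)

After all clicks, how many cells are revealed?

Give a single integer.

Answer: 8

Derivation:
Click 1 (0,6) count=0: revealed 6 new [(0,4) (0,5) (0,6) (1,4) (1,5) (1,6)] -> total=6
Click 2 (2,6) count=1: revealed 1 new [(2,6)] -> total=7
Click 3 (4,4) count=2: revealed 1 new [(4,4)] -> total=8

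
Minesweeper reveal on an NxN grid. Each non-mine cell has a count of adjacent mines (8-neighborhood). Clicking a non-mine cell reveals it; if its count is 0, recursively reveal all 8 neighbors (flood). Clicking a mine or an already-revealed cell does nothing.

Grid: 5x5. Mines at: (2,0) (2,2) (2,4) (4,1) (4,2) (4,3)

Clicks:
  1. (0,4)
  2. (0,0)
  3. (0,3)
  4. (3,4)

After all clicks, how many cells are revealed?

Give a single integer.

Answer: 11

Derivation:
Click 1 (0,4) count=0: revealed 10 new [(0,0) (0,1) (0,2) (0,3) (0,4) (1,0) (1,1) (1,2) (1,3) (1,4)] -> total=10
Click 2 (0,0) count=0: revealed 0 new [(none)] -> total=10
Click 3 (0,3) count=0: revealed 0 new [(none)] -> total=10
Click 4 (3,4) count=2: revealed 1 new [(3,4)] -> total=11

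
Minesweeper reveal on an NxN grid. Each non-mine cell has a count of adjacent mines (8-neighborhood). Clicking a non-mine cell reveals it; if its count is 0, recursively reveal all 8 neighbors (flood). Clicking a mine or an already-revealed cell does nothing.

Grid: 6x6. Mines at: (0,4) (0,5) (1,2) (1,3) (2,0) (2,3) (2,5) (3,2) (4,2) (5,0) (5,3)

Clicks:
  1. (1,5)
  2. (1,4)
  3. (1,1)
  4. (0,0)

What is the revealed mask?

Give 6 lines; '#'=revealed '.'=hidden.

Click 1 (1,5) count=3: revealed 1 new [(1,5)] -> total=1
Click 2 (1,4) count=5: revealed 1 new [(1,4)] -> total=2
Click 3 (1,1) count=2: revealed 1 new [(1,1)] -> total=3
Click 4 (0,0) count=0: revealed 3 new [(0,0) (0,1) (1,0)] -> total=6

Answer: ##....
##..##
......
......
......
......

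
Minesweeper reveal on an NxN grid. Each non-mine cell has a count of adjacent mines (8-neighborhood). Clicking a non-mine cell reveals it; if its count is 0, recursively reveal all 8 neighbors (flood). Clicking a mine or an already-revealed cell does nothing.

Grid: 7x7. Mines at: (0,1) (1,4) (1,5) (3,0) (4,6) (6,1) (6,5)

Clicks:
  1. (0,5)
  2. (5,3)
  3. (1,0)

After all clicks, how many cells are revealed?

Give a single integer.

Click 1 (0,5) count=2: revealed 1 new [(0,5)] -> total=1
Click 2 (5,3) count=0: revealed 26 new [(1,1) (1,2) (1,3) (2,1) (2,2) (2,3) (2,4) (2,5) (3,1) (3,2) (3,3) (3,4) (3,5) (4,1) (4,2) (4,3) (4,4) (4,5) (5,1) (5,2) (5,3) (5,4) (5,5) (6,2) (6,3) (6,4)] -> total=27
Click 3 (1,0) count=1: revealed 1 new [(1,0)] -> total=28

Answer: 28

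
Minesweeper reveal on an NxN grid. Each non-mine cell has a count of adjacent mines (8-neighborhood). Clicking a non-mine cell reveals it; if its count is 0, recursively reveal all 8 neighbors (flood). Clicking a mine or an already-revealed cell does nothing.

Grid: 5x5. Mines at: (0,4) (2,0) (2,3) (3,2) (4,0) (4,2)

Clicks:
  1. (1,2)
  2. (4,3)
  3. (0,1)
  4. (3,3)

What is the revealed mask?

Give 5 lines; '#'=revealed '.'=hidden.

Answer: ####.
####.
.....
...#.
...#.

Derivation:
Click 1 (1,2) count=1: revealed 1 new [(1,2)] -> total=1
Click 2 (4,3) count=2: revealed 1 new [(4,3)] -> total=2
Click 3 (0,1) count=0: revealed 7 new [(0,0) (0,1) (0,2) (0,3) (1,0) (1,1) (1,3)] -> total=9
Click 4 (3,3) count=3: revealed 1 new [(3,3)] -> total=10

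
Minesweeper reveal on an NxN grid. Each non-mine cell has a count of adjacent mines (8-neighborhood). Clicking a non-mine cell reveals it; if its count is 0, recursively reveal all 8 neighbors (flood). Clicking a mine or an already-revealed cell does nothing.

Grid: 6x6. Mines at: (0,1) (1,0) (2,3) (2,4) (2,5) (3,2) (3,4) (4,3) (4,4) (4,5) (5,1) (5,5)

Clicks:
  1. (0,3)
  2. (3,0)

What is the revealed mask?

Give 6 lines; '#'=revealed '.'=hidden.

Click 1 (0,3) count=0: revealed 8 new [(0,2) (0,3) (0,4) (0,5) (1,2) (1,3) (1,4) (1,5)] -> total=8
Click 2 (3,0) count=0: revealed 6 new [(2,0) (2,1) (3,0) (3,1) (4,0) (4,1)] -> total=14

Answer: ..####
..####
##....
##....
##....
......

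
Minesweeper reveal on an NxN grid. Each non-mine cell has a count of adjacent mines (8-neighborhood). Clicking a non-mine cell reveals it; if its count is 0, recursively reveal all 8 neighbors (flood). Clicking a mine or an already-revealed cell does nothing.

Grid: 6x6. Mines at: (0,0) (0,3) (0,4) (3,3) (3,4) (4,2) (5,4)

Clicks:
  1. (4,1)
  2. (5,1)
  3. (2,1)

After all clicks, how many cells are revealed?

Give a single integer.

Click 1 (4,1) count=1: revealed 1 new [(4,1)] -> total=1
Click 2 (5,1) count=1: revealed 1 new [(5,1)] -> total=2
Click 3 (2,1) count=0: revealed 11 new [(1,0) (1,1) (1,2) (2,0) (2,1) (2,2) (3,0) (3,1) (3,2) (4,0) (5,0)] -> total=13

Answer: 13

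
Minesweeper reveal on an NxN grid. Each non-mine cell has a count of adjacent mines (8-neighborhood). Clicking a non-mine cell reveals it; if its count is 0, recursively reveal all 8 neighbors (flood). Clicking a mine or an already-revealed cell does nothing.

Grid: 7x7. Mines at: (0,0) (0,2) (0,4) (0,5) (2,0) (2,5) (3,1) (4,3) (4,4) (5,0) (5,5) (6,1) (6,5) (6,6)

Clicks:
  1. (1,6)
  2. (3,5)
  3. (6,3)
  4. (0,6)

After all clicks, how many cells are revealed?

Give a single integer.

Click 1 (1,6) count=2: revealed 1 new [(1,6)] -> total=1
Click 2 (3,5) count=2: revealed 1 new [(3,5)] -> total=2
Click 3 (6,3) count=0: revealed 6 new [(5,2) (5,3) (5,4) (6,2) (6,3) (6,4)] -> total=8
Click 4 (0,6) count=1: revealed 1 new [(0,6)] -> total=9

Answer: 9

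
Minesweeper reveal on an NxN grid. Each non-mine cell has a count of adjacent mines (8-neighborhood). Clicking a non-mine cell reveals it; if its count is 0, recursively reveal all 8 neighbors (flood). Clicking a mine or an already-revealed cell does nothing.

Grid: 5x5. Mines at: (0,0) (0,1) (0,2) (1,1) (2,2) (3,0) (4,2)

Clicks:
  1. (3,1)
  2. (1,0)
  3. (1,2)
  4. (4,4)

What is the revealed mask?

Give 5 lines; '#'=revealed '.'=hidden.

Answer: ...##
#.###
...##
.#.##
...##

Derivation:
Click 1 (3,1) count=3: revealed 1 new [(3,1)] -> total=1
Click 2 (1,0) count=3: revealed 1 new [(1,0)] -> total=2
Click 3 (1,2) count=4: revealed 1 new [(1,2)] -> total=3
Click 4 (4,4) count=0: revealed 10 new [(0,3) (0,4) (1,3) (1,4) (2,3) (2,4) (3,3) (3,4) (4,3) (4,4)] -> total=13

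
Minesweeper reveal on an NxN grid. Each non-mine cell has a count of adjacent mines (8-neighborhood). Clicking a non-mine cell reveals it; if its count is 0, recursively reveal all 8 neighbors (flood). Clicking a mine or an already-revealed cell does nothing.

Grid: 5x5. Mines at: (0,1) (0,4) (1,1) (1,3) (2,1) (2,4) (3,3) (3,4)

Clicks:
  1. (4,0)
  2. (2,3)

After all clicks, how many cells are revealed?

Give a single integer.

Click 1 (4,0) count=0: revealed 6 new [(3,0) (3,1) (3,2) (4,0) (4,1) (4,2)] -> total=6
Click 2 (2,3) count=4: revealed 1 new [(2,3)] -> total=7

Answer: 7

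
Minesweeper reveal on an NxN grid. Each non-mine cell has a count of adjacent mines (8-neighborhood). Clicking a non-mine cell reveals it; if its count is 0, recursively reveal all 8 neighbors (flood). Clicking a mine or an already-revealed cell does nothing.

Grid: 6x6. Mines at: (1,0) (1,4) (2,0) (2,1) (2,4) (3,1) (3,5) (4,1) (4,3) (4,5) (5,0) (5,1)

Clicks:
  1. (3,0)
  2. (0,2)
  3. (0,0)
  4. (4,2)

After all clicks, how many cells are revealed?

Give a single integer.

Click 1 (3,0) count=4: revealed 1 new [(3,0)] -> total=1
Click 2 (0,2) count=0: revealed 6 new [(0,1) (0,2) (0,3) (1,1) (1,2) (1,3)] -> total=7
Click 3 (0,0) count=1: revealed 1 new [(0,0)] -> total=8
Click 4 (4,2) count=4: revealed 1 new [(4,2)] -> total=9

Answer: 9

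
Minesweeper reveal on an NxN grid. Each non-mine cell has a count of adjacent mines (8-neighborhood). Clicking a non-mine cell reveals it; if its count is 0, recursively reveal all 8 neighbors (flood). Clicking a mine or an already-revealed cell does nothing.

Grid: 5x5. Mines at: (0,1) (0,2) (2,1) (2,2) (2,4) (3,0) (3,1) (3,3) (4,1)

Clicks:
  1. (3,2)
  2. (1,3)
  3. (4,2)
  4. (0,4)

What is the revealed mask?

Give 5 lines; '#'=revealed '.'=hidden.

Answer: ...##
...##
.....
..#..
..#..

Derivation:
Click 1 (3,2) count=5: revealed 1 new [(3,2)] -> total=1
Click 2 (1,3) count=3: revealed 1 new [(1,3)] -> total=2
Click 3 (4,2) count=3: revealed 1 new [(4,2)] -> total=3
Click 4 (0,4) count=0: revealed 3 new [(0,3) (0,4) (1,4)] -> total=6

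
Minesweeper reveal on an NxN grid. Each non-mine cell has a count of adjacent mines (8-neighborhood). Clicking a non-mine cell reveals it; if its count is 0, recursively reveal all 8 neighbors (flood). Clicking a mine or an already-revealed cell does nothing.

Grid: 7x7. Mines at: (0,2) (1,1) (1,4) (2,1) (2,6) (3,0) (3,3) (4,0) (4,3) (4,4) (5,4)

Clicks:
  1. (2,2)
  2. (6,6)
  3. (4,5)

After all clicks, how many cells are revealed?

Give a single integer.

Answer: 9

Derivation:
Click 1 (2,2) count=3: revealed 1 new [(2,2)] -> total=1
Click 2 (6,6) count=0: revealed 8 new [(3,5) (3,6) (4,5) (4,6) (5,5) (5,6) (6,5) (6,6)] -> total=9
Click 3 (4,5) count=2: revealed 0 new [(none)] -> total=9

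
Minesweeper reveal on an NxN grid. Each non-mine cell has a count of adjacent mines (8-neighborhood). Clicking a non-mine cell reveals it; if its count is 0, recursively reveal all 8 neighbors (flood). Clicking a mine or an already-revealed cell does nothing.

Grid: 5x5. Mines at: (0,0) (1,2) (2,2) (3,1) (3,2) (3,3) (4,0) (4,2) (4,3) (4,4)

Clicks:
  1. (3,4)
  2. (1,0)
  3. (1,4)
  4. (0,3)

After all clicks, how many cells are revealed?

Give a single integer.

Click 1 (3,4) count=3: revealed 1 new [(3,4)] -> total=1
Click 2 (1,0) count=1: revealed 1 new [(1,0)] -> total=2
Click 3 (1,4) count=0: revealed 6 new [(0,3) (0,4) (1,3) (1,4) (2,3) (2,4)] -> total=8
Click 4 (0,3) count=1: revealed 0 new [(none)] -> total=8

Answer: 8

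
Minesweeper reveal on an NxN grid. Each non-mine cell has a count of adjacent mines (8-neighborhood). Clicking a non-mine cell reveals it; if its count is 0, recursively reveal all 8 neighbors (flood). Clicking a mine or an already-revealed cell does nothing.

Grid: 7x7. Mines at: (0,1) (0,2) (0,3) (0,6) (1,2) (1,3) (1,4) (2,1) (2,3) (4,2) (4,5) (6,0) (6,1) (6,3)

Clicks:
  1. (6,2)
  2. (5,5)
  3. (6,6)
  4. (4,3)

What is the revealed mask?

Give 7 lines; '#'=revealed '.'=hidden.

Answer: .......
.......
.......
.......
...#...
....###
..#.###

Derivation:
Click 1 (6,2) count=2: revealed 1 new [(6,2)] -> total=1
Click 2 (5,5) count=1: revealed 1 new [(5,5)] -> total=2
Click 3 (6,6) count=0: revealed 5 new [(5,4) (5,6) (6,4) (6,5) (6,6)] -> total=7
Click 4 (4,3) count=1: revealed 1 new [(4,3)] -> total=8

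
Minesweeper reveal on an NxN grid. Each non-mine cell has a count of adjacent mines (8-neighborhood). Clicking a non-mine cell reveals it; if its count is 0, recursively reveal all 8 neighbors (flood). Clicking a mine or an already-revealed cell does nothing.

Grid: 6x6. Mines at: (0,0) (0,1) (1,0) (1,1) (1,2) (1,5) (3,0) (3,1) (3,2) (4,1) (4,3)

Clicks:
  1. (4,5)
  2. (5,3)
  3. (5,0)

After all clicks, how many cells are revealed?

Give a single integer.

Answer: 10

Derivation:
Click 1 (4,5) count=0: revealed 8 new [(2,4) (2,5) (3,4) (3,5) (4,4) (4,5) (5,4) (5,5)] -> total=8
Click 2 (5,3) count=1: revealed 1 new [(5,3)] -> total=9
Click 3 (5,0) count=1: revealed 1 new [(5,0)] -> total=10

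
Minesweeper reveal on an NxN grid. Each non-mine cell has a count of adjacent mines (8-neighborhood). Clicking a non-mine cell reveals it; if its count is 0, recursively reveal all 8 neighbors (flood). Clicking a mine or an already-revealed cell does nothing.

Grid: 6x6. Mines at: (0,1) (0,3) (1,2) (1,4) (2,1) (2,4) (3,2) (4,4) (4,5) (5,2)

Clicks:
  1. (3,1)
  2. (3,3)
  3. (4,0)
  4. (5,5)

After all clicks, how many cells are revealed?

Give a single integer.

Click 1 (3,1) count=2: revealed 1 new [(3,1)] -> total=1
Click 2 (3,3) count=3: revealed 1 new [(3,3)] -> total=2
Click 3 (4,0) count=0: revealed 5 new [(3,0) (4,0) (4,1) (5,0) (5,1)] -> total=7
Click 4 (5,5) count=2: revealed 1 new [(5,5)] -> total=8

Answer: 8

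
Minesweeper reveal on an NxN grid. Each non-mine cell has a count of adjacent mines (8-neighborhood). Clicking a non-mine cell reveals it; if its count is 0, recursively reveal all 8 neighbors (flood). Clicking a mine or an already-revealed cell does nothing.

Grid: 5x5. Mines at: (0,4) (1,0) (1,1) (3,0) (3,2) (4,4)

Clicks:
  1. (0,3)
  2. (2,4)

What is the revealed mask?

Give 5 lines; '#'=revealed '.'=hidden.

Click 1 (0,3) count=1: revealed 1 new [(0,3)] -> total=1
Click 2 (2,4) count=0: revealed 6 new [(1,3) (1,4) (2,3) (2,4) (3,3) (3,4)] -> total=7

Answer: ...#.
...##
...##
...##
.....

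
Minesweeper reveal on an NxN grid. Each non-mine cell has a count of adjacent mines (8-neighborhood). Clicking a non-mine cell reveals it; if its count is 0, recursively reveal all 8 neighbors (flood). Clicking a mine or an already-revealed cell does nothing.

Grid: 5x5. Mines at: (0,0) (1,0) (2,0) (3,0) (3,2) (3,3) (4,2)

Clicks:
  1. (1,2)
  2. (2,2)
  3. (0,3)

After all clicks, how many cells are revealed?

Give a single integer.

Answer: 12

Derivation:
Click 1 (1,2) count=0: revealed 12 new [(0,1) (0,2) (0,3) (0,4) (1,1) (1,2) (1,3) (1,4) (2,1) (2,2) (2,3) (2,4)] -> total=12
Click 2 (2,2) count=2: revealed 0 new [(none)] -> total=12
Click 3 (0,3) count=0: revealed 0 new [(none)] -> total=12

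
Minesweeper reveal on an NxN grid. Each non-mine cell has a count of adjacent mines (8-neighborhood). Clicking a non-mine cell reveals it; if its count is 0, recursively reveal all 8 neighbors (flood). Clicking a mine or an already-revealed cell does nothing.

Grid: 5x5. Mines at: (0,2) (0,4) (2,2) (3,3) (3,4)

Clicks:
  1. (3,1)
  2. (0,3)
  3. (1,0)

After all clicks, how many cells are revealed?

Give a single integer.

Click 1 (3,1) count=1: revealed 1 new [(3,1)] -> total=1
Click 2 (0,3) count=2: revealed 1 new [(0,3)] -> total=2
Click 3 (1,0) count=0: revealed 11 new [(0,0) (0,1) (1,0) (1,1) (2,0) (2,1) (3,0) (3,2) (4,0) (4,1) (4,2)] -> total=13

Answer: 13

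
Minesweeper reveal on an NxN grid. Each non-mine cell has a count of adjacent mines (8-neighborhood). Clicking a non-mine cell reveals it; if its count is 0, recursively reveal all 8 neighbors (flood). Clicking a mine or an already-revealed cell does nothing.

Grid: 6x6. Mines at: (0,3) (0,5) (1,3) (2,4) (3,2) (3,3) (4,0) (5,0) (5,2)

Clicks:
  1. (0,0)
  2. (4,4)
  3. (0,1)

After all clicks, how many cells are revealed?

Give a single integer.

Answer: 12

Derivation:
Click 1 (0,0) count=0: revealed 11 new [(0,0) (0,1) (0,2) (1,0) (1,1) (1,2) (2,0) (2,1) (2,2) (3,0) (3,1)] -> total=11
Click 2 (4,4) count=1: revealed 1 new [(4,4)] -> total=12
Click 3 (0,1) count=0: revealed 0 new [(none)] -> total=12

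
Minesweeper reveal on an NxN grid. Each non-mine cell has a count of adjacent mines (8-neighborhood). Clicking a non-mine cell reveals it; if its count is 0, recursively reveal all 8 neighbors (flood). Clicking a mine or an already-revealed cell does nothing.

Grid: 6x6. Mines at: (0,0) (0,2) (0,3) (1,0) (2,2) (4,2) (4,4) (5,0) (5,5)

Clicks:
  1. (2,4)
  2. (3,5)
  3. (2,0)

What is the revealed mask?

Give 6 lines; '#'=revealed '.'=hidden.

Answer: ....##
...###
#..###
...###
......
......

Derivation:
Click 1 (2,4) count=0: revealed 11 new [(0,4) (0,5) (1,3) (1,4) (1,5) (2,3) (2,4) (2,5) (3,3) (3,4) (3,5)] -> total=11
Click 2 (3,5) count=1: revealed 0 new [(none)] -> total=11
Click 3 (2,0) count=1: revealed 1 new [(2,0)] -> total=12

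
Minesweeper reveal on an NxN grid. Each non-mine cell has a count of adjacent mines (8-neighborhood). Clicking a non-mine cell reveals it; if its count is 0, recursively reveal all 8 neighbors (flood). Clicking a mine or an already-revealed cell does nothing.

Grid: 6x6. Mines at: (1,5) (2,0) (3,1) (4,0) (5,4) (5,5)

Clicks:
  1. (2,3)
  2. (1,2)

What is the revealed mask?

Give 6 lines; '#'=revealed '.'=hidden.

Answer: #####.
#####.
.#####
..####
..####
......

Derivation:
Click 1 (2,3) count=0: revealed 23 new [(0,0) (0,1) (0,2) (0,3) (0,4) (1,0) (1,1) (1,2) (1,3) (1,4) (2,1) (2,2) (2,3) (2,4) (2,5) (3,2) (3,3) (3,4) (3,5) (4,2) (4,3) (4,4) (4,5)] -> total=23
Click 2 (1,2) count=0: revealed 0 new [(none)] -> total=23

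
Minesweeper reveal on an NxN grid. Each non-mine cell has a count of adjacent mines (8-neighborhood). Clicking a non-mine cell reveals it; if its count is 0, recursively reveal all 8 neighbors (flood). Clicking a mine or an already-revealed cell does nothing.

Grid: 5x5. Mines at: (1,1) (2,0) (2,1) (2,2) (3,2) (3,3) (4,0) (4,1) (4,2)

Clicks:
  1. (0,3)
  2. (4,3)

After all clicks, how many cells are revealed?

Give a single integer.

Click 1 (0,3) count=0: revealed 8 new [(0,2) (0,3) (0,4) (1,2) (1,3) (1,4) (2,3) (2,4)] -> total=8
Click 2 (4,3) count=3: revealed 1 new [(4,3)] -> total=9

Answer: 9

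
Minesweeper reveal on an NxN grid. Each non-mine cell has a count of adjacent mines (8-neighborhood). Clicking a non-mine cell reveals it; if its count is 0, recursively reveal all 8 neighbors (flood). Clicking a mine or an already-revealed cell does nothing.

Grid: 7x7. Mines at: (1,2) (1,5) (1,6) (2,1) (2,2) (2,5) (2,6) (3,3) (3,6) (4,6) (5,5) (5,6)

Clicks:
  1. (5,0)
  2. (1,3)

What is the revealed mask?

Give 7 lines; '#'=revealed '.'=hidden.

Answer: .......
...#...
.......
###....
#####..
#####..
#####..

Derivation:
Click 1 (5,0) count=0: revealed 18 new [(3,0) (3,1) (3,2) (4,0) (4,1) (4,2) (4,3) (4,4) (5,0) (5,1) (5,2) (5,3) (5,4) (6,0) (6,1) (6,2) (6,3) (6,4)] -> total=18
Click 2 (1,3) count=2: revealed 1 new [(1,3)] -> total=19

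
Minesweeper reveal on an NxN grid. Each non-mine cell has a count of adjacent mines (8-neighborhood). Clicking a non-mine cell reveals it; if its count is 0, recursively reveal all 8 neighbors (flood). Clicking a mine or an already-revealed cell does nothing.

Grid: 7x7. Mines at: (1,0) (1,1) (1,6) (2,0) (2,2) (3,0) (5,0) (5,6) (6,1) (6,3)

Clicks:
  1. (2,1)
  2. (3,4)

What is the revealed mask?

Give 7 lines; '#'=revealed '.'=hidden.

Answer: ..####.
..####.
.#.####
.######
.######
.#####.
.......

Derivation:
Click 1 (2,1) count=5: revealed 1 new [(2,1)] -> total=1
Click 2 (3,4) count=0: revealed 29 new [(0,2) (0,3) (0,4) (0,5) (1,2) (1,3) (1,4) (1,5) (2,3) (2,4) (2,5) (2,6) (3,1) (3,2) (3,3) (3,4) (3,5) (3,6) (4,1) (4,2) (4,3) (4,4) (4,5) (4,6) (5,1) (5,2) (5,3) (5,4) (5,5)] -> total=30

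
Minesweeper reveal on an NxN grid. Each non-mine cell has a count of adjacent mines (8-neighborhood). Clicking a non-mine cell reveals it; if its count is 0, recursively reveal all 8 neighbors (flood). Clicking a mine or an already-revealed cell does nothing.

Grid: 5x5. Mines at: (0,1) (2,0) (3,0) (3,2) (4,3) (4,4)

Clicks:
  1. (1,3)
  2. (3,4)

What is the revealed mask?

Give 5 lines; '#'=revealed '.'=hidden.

Click 1 (1,3) count=0: revealed 11 new [(0,2) (0,3) (0,4) (1,2) (1,3) (1,4) (2,2) (2,3) (2,4) (3,3) (3,4)] -> total=11
Click 2 (3,4) count=2: revealed 0 new [(none)] -> total=11

Answer: ..###
..###
..###
...##
.....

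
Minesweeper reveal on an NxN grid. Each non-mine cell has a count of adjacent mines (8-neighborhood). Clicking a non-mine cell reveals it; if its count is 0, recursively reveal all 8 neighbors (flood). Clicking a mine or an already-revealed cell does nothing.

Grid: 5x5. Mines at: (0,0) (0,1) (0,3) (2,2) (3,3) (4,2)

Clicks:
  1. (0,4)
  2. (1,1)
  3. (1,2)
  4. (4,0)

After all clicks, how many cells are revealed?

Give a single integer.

Answer: 10

Derivation:
Click 1 (0,4) count=1: revealed 1 new [(0,4)] -> total=1
Click 2 (1,1) count=3: revealed 1 new [(1,1)] -> total=2
Click 3 (1,2) count=3: revealed 1 new [(1,2)] -> total=3
Click 4 (4,0) count=0: revealed 7 new [(1,0) (2,0) (2,1) (3,0) (3,1) (4,0) (4,1)] -> total=10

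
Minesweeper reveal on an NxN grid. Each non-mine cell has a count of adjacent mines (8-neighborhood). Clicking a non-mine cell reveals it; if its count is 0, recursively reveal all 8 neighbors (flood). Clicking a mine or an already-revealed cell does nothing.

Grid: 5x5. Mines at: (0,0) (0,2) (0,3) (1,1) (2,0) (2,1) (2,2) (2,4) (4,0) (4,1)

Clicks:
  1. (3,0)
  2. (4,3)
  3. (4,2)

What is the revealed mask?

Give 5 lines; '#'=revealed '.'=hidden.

Answer: .....
.....
.....
#.###
..###

Derivation:
Click 1 (3,0) count=4: revealed 1 new [(3,0)] -> total=1
Click 2 (4,3) count=0: revealed 6 new [(3,2) (3,3) (3,4) (4,2) (4,3) (4,4)] -> total=7
Click 3 (4,2) count=1: revealed 0 new [(none)] -> total=7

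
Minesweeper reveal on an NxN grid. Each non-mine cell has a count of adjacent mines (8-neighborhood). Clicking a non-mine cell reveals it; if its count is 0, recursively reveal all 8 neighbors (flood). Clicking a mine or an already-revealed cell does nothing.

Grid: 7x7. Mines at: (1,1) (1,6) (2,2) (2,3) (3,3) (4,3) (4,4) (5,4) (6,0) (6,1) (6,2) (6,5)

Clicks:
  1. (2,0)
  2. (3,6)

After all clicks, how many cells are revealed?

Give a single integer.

Click 1 (2,0) count=1: revealed 1 new [(2,0)] -> total=1
Click 2 (3,6) count=0: revealed 8 new [(2,5) (2,6) (3,5) (3,6) (4,5) (4,6) (5,5) (5,6)] -> total=9

Answer: 9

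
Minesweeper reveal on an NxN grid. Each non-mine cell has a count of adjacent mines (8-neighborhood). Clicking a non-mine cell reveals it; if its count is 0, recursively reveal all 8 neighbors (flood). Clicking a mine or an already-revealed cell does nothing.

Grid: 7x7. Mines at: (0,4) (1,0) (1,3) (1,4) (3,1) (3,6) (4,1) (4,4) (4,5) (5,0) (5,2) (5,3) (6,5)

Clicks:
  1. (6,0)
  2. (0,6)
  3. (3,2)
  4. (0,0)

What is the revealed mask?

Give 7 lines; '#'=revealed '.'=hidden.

Click 1 (6,0) count=1: revealed 1 new [(6,0)] -> total=1
Click 2 (0,6) count=0: revealed 6 new [(0,5) (0,6) (1,5) (1,6) (2,5) (2,6)] -> total=7
Click 3 (3,2) count=2: revealed 1 new [(3,2)] -> total=8
Click 4 (0,0) count=1: revealed 1 new [(0,0)] -> total=9

Answer: #....##
.....##
.....##
..#....
.......
.......
#......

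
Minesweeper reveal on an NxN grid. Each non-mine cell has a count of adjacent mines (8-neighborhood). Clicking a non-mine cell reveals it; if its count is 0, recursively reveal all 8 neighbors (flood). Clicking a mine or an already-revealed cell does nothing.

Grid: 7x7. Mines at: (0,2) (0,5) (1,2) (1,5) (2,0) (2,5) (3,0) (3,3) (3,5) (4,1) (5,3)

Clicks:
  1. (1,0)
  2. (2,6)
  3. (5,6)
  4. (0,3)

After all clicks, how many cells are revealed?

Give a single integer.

Click 1 (1,0) count=1: revealed 1 new [(1,0)] -> total=1
Click 2 (2,6) count=3: revealed 1 new [(2,6)] -> total=2
Click 3 (5,6) count=0: revealed 9 new [(4,4) (4,5) (4,6) (5,4) (5,5) (5,6) (6,4) (6,5) (6,6)] -> total=11
Click 4 (0,3) count=2: revealed 1 new [(0,3)] -> total=12

Answer: 12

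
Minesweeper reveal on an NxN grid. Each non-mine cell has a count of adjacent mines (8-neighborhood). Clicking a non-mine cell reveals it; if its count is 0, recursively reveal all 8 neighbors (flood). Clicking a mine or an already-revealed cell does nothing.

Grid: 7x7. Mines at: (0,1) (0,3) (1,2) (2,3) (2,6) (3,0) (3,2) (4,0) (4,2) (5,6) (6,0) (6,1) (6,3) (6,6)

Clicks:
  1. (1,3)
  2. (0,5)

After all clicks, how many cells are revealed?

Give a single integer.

Click 1 (1,3) count=3: revealed 1 new [(1,3)] -> total=1
Click 2 (0,5) count=0: revealed 6 new [(0,4) (0,5) (0,6) (1,4) (1,5) (1,6)] -> total=7

Answer: 7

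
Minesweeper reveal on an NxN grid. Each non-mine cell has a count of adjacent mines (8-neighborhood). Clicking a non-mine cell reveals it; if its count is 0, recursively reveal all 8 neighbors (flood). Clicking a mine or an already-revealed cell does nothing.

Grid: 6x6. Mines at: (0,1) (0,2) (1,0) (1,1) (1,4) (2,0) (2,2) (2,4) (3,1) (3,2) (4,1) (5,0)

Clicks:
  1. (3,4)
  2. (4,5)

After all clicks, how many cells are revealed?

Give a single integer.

Answer: 11

Derivation:
Click 1 (3,4) count=1: revealed 1 new [(3,4)] -> total=1
Click 2 (4,5) count=0: revealed 10 new [(3,3) (3,5) (4,2) (4,3) (4,4) (4,5) (5,2) (5,3) (5,4) (5,5)] -> total=11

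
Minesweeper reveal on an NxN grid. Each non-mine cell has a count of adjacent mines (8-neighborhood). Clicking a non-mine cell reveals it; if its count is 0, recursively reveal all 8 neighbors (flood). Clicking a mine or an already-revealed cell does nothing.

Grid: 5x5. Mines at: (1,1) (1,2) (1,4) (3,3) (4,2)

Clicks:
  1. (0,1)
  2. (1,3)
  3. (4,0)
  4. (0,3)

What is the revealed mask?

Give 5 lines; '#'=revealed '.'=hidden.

Answer: .#.#.
...#.
##...
##...
##...

Derivation:
Click 1 (0,1) count=2: revealed 1 new [(0,1)] -> total=1
Click 2 (1,3) count=2: revealed 1 new [(1,3)] -> total=2
Click 3 (4,0) count=0: revealed 6 new [(2,0) (2,1) (3,0) (3,1) (4,0) (4,1)] -> total=8
Click 4 (0,3) count=2: revealed 1 new [(0,3)] -> total=9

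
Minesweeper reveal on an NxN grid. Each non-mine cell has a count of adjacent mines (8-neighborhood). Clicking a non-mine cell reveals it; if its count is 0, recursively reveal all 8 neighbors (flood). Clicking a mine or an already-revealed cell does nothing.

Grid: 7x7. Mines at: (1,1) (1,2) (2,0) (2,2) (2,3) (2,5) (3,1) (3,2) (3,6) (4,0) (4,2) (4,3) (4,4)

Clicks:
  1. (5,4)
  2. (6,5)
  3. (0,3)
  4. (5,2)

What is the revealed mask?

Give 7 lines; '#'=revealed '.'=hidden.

Answer: ...#...
.......
.......
.......
.....##
#######
#######

Derivation:
Click 1 (5,4) count=2: revealed 1 new [(5,4)] -> total=1
Click 2 (6,5) count=0: revealed 15 new [(4,5) (4,6) (5,0) (5,1) (5,2) (5,3) (5,5) (5,6) (6,0) (6,1) (6,2) (6,3) (6,4) (6,5) (6,6)] -> total=16
Click 3 (0,3) count=1: revealed 1 new [(0,3)] -> total=17
Click 4 (5,2) count=2: revealed 0 new [(none)] -> total=17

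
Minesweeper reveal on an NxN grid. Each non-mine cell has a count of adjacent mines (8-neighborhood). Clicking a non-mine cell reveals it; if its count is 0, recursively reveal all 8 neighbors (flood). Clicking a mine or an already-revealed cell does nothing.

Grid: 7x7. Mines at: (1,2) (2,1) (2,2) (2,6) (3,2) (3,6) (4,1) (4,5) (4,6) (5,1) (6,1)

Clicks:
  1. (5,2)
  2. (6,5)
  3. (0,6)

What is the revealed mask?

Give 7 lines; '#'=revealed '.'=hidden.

Click 1 (5,2) count=3: revealed 1 new [(5,2)] -> total=1
Click 2 (6,5) count=0: revealed 12 new [(4,2) (4,3) (4,4) (5,3) (5,4) (5,5) (5,6) (6,2) (6,3) (6,4) (6,5) (6,6)] -> total=13
Click 3 (0,6) count=0: revealed 14 new [(0,3) (0,4) (0,5) (0,6) (1,3) (1,4) (1,5) (1,6) (2,3) (2,4) (2,5) (3,3) (3,4) (3,5)] -> total=27

Answer: ...####
...####
...###.
...###.
..###..
..#####
..#####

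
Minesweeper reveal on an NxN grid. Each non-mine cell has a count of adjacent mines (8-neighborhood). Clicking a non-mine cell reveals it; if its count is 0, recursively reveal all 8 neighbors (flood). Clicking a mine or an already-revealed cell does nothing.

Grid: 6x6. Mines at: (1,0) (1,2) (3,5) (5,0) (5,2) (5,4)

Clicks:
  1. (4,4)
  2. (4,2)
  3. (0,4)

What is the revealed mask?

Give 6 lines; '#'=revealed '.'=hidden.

Click 1 (4,4) count=2: revealed 1 new [(4,4)] -> total=1
Click 2 (4,2) count=1: revealed 1 new [(4,2)] -> total=2
Click 3 (0,4) count=0: revealed 9 new [(0,3) (0,4) (0,5) (1,3) (1,4) (1,5) (2,3) (2,4) (2,5)] -> total=11

Answer: ...###
...###
...###
......
..#.#.
......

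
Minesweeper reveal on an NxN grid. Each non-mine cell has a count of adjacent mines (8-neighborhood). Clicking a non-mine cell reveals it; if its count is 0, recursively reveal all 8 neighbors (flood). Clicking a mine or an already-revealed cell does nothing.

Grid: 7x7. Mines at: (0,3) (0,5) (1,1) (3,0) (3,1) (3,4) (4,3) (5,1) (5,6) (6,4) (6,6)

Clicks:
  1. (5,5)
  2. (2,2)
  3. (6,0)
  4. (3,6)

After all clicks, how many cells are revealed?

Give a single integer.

Click 1 (5,5) count=3: revealed 1 new [(5,5)] -> total=1
Click 2 (2,2) count=2: revealed 1 new [(2,2)] -> total=2
Click 3 (6,0) count=1: revealed 1 new [(6,0)] -> total=3
Click 4 (3,6) count=0: revealed 8 new [(1,5) (1,6) (2,5) (2,6) (3,5) (3,6) (4,5) (4,6)] -> total=11

Answer: 11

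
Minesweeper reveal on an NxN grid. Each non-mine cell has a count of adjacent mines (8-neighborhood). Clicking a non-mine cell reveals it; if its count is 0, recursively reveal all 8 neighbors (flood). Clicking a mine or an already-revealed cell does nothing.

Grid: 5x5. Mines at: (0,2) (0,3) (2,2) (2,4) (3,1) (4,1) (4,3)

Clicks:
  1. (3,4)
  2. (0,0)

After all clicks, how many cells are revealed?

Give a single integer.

Answer: 7

Derivation:
Click 1 (3,4) count=2: revealed 1 new [(3,4)] -> total=1
Click 2 (0,0) count=0: revealed 6 new [(0,0) (0,1) (1,0) (1,1) (2,0) (2,1)] -> total=7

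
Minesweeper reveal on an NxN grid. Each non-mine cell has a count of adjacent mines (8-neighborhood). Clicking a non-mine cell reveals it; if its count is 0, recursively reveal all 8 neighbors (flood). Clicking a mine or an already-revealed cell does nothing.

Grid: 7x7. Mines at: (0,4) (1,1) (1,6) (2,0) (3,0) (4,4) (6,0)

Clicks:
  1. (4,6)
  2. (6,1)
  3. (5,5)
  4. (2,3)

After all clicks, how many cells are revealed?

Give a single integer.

Click 1 (4,6) count=0: revealed 33 new [(1,2) (1,3) (1,4) (1,5) (2,1) (2,2) (2,3) (2,4) (2,5) (2,6) (3,1) (3,2) (3,3) (3,4) (3,5) (3,6) (4,1) (4,2) (4,3) (4,5) (4,6) (5,1) (5,2) (5,3) (5,4) (5,5) (5,6) (6,1) (6,2) (6,3) (6,4) (6,5) (6,6)] -> total=33
Click 2 (6,1) count=1: revealed 0 new [(none)] -> total=33
Click 3 (5,5) count=1: revealed 0 new [(none)] -> total=33
Click 4 (2,3) count=0: revealed 0 new [(none)] -> total=33

Answer: 33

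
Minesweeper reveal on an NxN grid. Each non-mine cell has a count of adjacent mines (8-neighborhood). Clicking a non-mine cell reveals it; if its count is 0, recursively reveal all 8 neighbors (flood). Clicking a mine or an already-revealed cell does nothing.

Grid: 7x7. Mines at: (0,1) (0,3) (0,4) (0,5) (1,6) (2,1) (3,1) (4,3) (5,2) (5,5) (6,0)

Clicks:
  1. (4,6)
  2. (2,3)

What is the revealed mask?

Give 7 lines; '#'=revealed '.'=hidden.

Answer: .......
..####.
..#####
..#####
....###
.......
.......

Derivation:
Click 1 (4,6) count=1: revealed 1 new [(4,6)] -> total=1
Click 2 (2,3) count=0: revealed 16 new [(1,2) (1,3) (1,4) (1,5) (2,2) (2,3) (2,4) (2,5) (2,6) (3,2) (3,3) (3,4) (3,5) (3,6) (4,4) (4,5)] -> total=17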